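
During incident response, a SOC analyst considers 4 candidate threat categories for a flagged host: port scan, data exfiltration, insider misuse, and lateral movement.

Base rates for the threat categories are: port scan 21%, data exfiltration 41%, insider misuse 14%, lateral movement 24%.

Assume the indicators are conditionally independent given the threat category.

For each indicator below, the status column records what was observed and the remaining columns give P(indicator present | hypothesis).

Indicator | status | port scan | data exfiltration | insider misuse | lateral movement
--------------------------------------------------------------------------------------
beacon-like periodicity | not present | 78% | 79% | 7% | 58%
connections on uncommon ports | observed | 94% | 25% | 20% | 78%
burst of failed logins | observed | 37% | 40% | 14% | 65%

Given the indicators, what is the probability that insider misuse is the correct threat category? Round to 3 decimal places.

0.046

Multiply each prior by the joint likelihood of the indicator pattern (using 1 − P(present | H) for each absent indicator):
  port scan: 0.21 × (1 − 0.78) × 0.94 × 0.37 = 0.016068
  data exfiltration: 0.41 × (1 − 0.79) × 0.25 × 0.40 = 0.00861
  insider misuse: 0.14 × (1 − 0.07) × 0.20 × 0.14 = 0.0036456
  lateral movement: 0.24 × (1 − 0.58) × 0.78 × 0.65 = 0.051106
Marginal likelihood of the evidence = 0.07943.
P(insider misuse | evidence) = 0.0036456 / 0.07943 ≈ 0.046.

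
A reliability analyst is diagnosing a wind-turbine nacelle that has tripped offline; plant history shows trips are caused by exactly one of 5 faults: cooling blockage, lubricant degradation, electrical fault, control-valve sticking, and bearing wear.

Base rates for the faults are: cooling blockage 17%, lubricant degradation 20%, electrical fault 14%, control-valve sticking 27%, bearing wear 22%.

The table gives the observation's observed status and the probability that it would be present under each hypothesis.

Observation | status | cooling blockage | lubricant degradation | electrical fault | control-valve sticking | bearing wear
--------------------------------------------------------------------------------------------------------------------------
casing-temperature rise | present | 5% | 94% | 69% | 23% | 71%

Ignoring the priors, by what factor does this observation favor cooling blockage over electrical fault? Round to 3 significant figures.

Likelihood of this observation under each hypothesis:
  cooling blockage: 0.05
  electrical fault: 0.69
Bayes factor = 0.05 / 0.69 ≈ 0.0725

0.0725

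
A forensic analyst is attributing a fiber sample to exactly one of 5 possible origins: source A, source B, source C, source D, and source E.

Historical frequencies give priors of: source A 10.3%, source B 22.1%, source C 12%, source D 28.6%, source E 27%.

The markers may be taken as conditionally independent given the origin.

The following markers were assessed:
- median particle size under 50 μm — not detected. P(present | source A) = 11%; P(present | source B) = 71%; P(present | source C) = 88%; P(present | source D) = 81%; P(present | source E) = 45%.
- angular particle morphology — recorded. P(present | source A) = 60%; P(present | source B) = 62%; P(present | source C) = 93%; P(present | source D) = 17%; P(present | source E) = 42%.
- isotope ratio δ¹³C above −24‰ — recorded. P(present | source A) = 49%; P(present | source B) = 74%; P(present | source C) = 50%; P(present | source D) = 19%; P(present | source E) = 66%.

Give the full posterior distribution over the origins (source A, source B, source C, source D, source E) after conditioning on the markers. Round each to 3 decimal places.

For each hypothesis, the unnormalized posterior weight is prior × product of the marker likelihoods (using 1 − P(present | H) for each absent marker):
  source A: 0.103 × (1 − 0.11) × 0.60 × 0.49 = 0.026951
  source B: 0.221 × (1 − 0.71) × 0.62 × 0.74 = 0.029404
  source C: 0.120 × (1 − 0.88) × 0.93 × 0.50 = 0.006696
  source D: 0.286 × (1 − 0.81) × 0.17 × 0.19 = 0.0017552
  source E: 0.270 × (1 − 0.45) × 0.42 × 0.66 = 0.041164
Marginal likelihood of the evidence = 0.10597.
P(source A | evidence) = 0.026951 / 0.10597 ≈ 0.254
P(source B | evidence) = 0.029404 / 0.10597 ≈ 0.277
P(source C | evidence) = 0.006696 / 0.10597 ≈ 0.063
P(source D | evidence) = 0.0017552 / 0.10597 ≈ 0.017
P(source E | evidence) = 0.041164 / 0.10597 ≈ 0.388

0.254, 0.277, 0.063, 0.017, 0.388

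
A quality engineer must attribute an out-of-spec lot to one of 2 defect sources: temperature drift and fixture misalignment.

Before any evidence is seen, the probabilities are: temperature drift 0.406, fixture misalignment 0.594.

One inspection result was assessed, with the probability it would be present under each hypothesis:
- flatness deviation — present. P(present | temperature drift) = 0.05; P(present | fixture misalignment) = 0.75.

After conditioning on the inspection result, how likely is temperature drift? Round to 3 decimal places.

By Bayes' rule, the unnormalized weight for each hypothesis is prior × likelihood:
  temperature drift: 0.406 × 0.05 = 0.0203
  fixture misalignment: 0.594 × 0.75 = 0.4455
Marginal likelihood of the evidence = 0.4658.
P(temperature drift | evidence) = 0.0203 / 0.4658 ≈ 0.044.

0.044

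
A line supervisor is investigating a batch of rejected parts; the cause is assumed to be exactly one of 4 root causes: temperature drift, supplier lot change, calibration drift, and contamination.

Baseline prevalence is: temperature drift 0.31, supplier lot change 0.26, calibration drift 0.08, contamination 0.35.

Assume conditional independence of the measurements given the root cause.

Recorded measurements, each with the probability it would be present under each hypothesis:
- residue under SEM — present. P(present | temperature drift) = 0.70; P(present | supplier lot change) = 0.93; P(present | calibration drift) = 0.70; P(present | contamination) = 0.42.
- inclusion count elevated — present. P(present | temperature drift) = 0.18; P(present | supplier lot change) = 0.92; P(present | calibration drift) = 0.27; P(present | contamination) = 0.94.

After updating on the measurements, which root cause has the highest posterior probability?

Multiply each prior by the joint likelihood of the measurement pattern:
  temperature drift: 0.31 × 0.70 × 0.18 = 0.03906
  supplier lot change: 0.26 × 0.93 × 0.92 = 0.22246
  calibration drift: 0.08 × 0.70 × 0.27 = 0.01512
  contamination: 0.35 × 0.42 × 0.94 = 0.13818
The unnormalized weights sum to 0.41482.
P(temperature drift | evidence) ≈ 0.03906 / 0.41482 ≈ 0.094
P(supplier lot change | evidence) ≈ 0.22246 / 0.41482 ≈ 0.536
P(calibration drift | evidence) ≈ 0.01512 / 0.41482 ≈ 0.036
P(contamination | evidence) ≈ 0.13818 / 0.41482 ≈ 0.333
The largest is 0.536, so supplier lot change is most probable.

supplier lot change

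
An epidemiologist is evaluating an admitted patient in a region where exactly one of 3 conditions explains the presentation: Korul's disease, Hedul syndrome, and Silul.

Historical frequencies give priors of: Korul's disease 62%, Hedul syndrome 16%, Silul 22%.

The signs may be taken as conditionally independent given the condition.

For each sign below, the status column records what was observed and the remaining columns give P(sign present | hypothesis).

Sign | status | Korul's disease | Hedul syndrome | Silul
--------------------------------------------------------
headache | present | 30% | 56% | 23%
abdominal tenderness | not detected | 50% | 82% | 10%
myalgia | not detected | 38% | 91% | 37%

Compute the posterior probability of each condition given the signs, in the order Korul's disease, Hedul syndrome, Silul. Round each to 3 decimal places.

Multiply each prior by the joint likelihood of the sign pattern (using 1 − P(present | H) for each absent sign):
  Korul's disease: 0.62 × 0.30 × (1 − 0.50) × (1 − 0.38) = 0.05766
  Hedul syndrome: 0.16 × 0.56 × (1 − 0.82) × (1 − 0.91) = 0.0014515
  Silul: 0.22 × 0.23 × (1 − 0.10) × (1 − 0.37) = 0.02869
Normalizing constant Z = 0.05766 + 0.0014515 + 0.02869 = 0.087802.
P(Korul's disease | evidence) = 0.05766 / 0.087802 ≈ 0.657
P(Hedul syndrome | evidence) = 0.0014515 / 0.087802 ≈ 0.017
P(Silul | evidence) = 0.02869 / 0.087802 ≈ 0.327

0.657, 0.017, 0.327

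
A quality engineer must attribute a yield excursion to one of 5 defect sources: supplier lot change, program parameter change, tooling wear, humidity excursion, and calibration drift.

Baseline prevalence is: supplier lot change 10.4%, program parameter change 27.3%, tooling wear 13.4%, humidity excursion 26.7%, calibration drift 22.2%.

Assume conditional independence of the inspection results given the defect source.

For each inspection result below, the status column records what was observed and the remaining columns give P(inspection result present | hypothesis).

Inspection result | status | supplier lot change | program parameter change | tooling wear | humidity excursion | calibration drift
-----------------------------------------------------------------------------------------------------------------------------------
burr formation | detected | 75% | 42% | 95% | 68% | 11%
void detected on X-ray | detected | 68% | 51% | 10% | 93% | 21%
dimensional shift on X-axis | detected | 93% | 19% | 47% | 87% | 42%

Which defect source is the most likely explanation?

humidity excursion

For each hypothesis, the unnormalized posterior weight is prior × product of the inspection result likelihoods:
  supplier lot change: 0.104 × 0.75 × 0.68 × 0.93 = 0.049327
  program parameter change: 0.273 × 0.42 × 0.51 × 0.19 = 0.011111
  tooling wear: 0.134 × 0.95 × 0.10 × 0.47 = 0.0059831
  humidity excursion: 0.267 × 0.68 × 0.93 × 0.87 = 0.1469
  calibration drift: 0.222 × 0.11 × 0.21 × 0.42 = 0.0021538
Marginal likelihood of the evidence = 0.21547.
P(supplier lot change | evidence) ≈ 0.049327 / 0.21547 ≈ 0.229
P(program parameter change | evidence) ≈ 0.011111 / 0.21547 ≈ 0.052
P(tooling wear | evidence) ≈ 0.0059831 / 0.21547 ≈ 0.028
P(humidity excursion | evidence) ≈ 0.1469 / 0.21547 ≈ 0.682
P(calibration drift | evidence) ≈ 0.0021538 / 0.21547 ≈ 0.010
The largest is 0.682, so humidity excursion is most probable.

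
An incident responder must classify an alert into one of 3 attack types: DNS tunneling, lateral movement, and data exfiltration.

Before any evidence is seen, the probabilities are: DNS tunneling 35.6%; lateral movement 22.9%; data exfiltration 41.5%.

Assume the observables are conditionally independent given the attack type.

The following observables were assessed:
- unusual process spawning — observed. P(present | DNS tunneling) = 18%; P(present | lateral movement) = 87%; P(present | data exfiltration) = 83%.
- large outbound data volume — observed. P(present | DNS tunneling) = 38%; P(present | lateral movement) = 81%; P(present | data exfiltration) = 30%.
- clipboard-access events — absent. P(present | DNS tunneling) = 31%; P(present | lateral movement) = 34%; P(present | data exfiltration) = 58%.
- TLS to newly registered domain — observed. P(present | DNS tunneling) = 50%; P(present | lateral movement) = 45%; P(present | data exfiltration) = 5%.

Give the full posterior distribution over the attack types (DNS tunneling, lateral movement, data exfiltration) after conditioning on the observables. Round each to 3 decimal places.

By Bayes' rule with conditional independence, the unnormalized weight for each hypothesis is prior × ∏ likelihoods (using 1 − P(present | H) for each absent observable):
  DNS tunneling: 0.356 × 0.18 × 0.38 × (1 − 0.31) × 0.50 = 0.0084009
  lateral movement: 0.229 × 0.87 × 0.81 × (1 − 0.34) × 0.45 = 0.047929
  data exfiltration: 0.415 × 0.83 × 0.30 × (1 − 0.58) × 0.05 = 0.00217
Marginal likelihood of the evidence = 0.0585.
P(DNS tunneling | evidence) = 0.0084009 / 0.0585 ≈ 0.144
P(lateral movement | evidence) = 0.047929 / 0.0585 ≈ 0.819
P(data exfiltration | evidence) = 0.00217 / 0.0585 ≈ 0.037

0.144, 0.819, 0.037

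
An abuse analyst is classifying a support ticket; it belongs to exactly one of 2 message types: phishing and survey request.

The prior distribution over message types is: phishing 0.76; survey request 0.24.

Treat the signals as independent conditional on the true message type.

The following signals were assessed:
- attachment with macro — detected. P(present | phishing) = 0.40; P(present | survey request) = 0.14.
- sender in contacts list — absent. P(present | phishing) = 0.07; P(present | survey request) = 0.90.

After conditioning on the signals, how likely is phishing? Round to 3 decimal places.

For each hypothesis, the unnormalized posterior weight is prior × product of the signal likelihoods (using 1 − P(present | H) for each absent signal):
  phishing: 0.76 × 0.40 × (1 − 0.07) = 0.28272
  survey request: 0.24 × 0.14 × (1 − 0.90) = 0.00336
Normalizing constant Z = 0.28272 + 0.00336 = 0.28608.
P(phishing | evidence) = 0.28272 / 0.28608 ≈ 0.988.

0.988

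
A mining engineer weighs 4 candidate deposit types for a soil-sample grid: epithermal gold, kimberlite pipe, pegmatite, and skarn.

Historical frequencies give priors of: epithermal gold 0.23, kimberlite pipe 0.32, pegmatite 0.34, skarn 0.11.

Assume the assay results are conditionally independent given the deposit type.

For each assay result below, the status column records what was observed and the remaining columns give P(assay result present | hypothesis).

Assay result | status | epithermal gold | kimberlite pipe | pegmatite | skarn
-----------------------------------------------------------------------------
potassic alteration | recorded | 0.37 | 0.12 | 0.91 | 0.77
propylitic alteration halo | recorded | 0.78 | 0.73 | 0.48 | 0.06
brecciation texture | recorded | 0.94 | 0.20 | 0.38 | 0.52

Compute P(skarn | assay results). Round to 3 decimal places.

0.021

Multiply each prior by the joint likelihood of the assay result pattern:
  epithermal gold: 0.23 × 0.37 × 0.78 × 0.94 = 0.062395
  kimberlite pipe: 0.32 × 0.12 × 0.73 × 0.20 = 0.0056064
  pegmatite: 0.34 × 0.91 × 0.48 × 0.38 = 0.056435
  skarn: 0.11 × 0.77 × 0.06 × 0.52 = 0.0026426
Normalizing constant Z = 0.062395 + 0.0056064 + 0.056435 + 0.0026426 = 0.12708.
P(skarn | evidence) = 0.0026426 / 0.12708 ≈ 0.021.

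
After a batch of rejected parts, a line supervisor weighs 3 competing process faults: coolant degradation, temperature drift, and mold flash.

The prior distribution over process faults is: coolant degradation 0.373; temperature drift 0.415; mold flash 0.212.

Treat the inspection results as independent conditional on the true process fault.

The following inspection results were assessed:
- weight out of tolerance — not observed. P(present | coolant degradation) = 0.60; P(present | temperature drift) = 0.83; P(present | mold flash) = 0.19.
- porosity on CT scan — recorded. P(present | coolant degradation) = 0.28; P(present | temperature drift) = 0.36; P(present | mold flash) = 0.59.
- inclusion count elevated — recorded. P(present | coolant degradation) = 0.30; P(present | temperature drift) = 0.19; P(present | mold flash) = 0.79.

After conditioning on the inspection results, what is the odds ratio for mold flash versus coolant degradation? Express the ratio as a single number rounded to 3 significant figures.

Unnormalized posterior weight (prior times the inspection result likelihoods) for each of the two hypotheses (using 1 − P(present | H) for each absent inspection result):
  mold flash: 0.212 × (1 − 0.19) × 0.59 × 0.79 = 0.080039
  coolant degradation: 0.373 × (1 − 0.60) × 0.28 × 0.30 = 0.012533
Odds(mold flash : coolant degradation) = 0.080039 / 0.012533 ≈ 6.39.

6.39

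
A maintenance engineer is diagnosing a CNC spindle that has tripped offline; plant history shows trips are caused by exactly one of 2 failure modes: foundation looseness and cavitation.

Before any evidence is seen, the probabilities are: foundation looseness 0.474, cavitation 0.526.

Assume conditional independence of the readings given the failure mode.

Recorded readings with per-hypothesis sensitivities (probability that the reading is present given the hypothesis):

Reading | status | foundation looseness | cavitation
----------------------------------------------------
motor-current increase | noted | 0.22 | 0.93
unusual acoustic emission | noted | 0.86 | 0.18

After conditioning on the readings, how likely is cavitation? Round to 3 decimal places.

0.495

For each hypothesis, the unnormalized posterior weight is prior × product of the reading likelihoods:
  foundation looseness: 0.474 × 0.22 × 0.86 = 0.089681
  cavitation: 0.526 × 0.93 × 0.18 = 0.088052
Marginal likelihood of the evidence = 0.17773.
P(cavitation | evidence) = 0.088052 / 0.17773 ≈ 0.495.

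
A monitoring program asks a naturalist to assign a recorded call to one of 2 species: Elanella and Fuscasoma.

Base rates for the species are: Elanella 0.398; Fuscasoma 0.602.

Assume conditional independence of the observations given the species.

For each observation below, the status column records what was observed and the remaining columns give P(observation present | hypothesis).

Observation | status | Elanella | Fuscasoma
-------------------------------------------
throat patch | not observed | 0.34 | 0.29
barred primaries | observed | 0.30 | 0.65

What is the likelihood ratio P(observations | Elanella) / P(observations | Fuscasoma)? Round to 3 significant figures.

0.429

The Bayes factor is the ratio of the joint likelihoods of the evidence pattern under the two hypotheses (using 1 − P(present | H) for each absent observation).
  Elanella: (1 − 0.34) × 0.30 = 0.198
  Fuscasoma: (1 − 0.29) × 0.65 = 0.4615
Bayes factor = 0.198 / 0.4615 ≈ 0.429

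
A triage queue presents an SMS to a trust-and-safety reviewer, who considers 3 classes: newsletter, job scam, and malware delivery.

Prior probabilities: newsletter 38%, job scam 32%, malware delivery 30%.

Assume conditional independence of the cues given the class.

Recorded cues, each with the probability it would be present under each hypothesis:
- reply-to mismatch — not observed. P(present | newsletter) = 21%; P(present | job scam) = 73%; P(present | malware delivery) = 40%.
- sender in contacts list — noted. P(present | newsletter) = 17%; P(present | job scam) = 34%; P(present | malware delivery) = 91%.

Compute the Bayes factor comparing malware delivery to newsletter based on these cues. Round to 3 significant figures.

4.07

Joint likelihood of the cue pattern under each hypothesis (using 1 − P(present | H) for each absent cue):
  malware delivery: (1 − 0.40) × 0.91 = 0.546
  newsletter: (1 − 0.21) × 0.17 = 0.1343
Bayes factor = 0.546 / 0.1343 ≈ 4.07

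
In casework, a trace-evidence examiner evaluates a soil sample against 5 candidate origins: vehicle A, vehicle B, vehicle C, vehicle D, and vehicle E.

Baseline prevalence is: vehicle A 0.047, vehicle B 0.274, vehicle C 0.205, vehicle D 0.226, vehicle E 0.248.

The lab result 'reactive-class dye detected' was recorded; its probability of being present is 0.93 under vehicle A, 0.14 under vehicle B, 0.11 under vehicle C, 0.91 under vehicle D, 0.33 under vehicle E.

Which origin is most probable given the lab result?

vehicle D

For each hypothesis, the unnormalized posterior weight is prior × likelihood:
  vehicle A: 0.047 × 0.93 = 0.04371
  vehicle B: 0.274 × 0.14 = 0.03836
  vehicle C: 0.205 × 0.11 = 0.02255
  vehicle D: 0.226 × 0.91 = 0.20566
  vehicle E: 0.248 × 0.33 = 0.08184
The unnormalized weights sum to 0.39212.
P(vehicle A | evidence) ≈ 0.04371 / 0.39212 ≈ 0.111
P(vehicle B | evidence) ≈ 0.03836 / 0.39212 ≈ 0.098
P(vehicle C | evidence) ≈ 0.02255 / 0.39212 ≈ 0.058
P(vehicle D | evidence) ≈ 0.20566 / 0.39212 ≈ 0.524
P(vehicle E | evidence) ≈ 0.08184 / 0.39212 ≈ 0.209
The largest is 0.524, so vehicle D is most probable.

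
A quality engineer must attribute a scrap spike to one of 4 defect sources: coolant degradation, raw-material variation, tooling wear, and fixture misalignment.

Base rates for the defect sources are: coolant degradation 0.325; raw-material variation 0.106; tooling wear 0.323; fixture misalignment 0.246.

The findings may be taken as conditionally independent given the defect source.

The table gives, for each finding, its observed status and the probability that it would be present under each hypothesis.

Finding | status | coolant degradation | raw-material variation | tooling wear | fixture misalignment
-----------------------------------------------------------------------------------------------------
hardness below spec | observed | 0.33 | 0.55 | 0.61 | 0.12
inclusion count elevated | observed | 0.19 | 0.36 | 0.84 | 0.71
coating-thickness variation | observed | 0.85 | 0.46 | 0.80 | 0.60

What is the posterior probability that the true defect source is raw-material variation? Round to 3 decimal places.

0.056

By Bayes' rule with conditional independence, the unnormalized weight for each hypothesis is prior × ∏ likelihoods:
  coolant degradation: 0.325 × 0.33 × 0.19 × 0.85 = 0.017321
  raw-material variation: 0.106 × 0.55 × 0.36 × 0.46 = 0.0096545
  tooling wear: 0.323 × 0.61 × 0.84 × 0.80 = 0.1324
  fixture misalignment: 0.246 × 0.12 × 0.71 × 0.60 = 0.012576
Marginal likelihood of the evidence = 0.17196.
P(raw-material variation | evidence) = 0.0096545 / 0.17196 ≈ 0.056.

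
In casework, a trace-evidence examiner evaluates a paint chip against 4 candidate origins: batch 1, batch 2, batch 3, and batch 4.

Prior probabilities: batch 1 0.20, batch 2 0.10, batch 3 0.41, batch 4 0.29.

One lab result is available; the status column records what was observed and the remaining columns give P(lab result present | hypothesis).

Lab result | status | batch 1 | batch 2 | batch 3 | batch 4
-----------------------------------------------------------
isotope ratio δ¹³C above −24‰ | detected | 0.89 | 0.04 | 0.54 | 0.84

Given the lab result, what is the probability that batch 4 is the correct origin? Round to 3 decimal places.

0.377

For each hypothesis, the unnormalized posterior weight is prior × likelihood:
  batch 1: 0.20 × 0.89 = 0.178
  batch 2: 0.10 × 0.04 = 0.004
  batch 3: 0.41 × 0.54 = 0.2214
  batch 4: 0.29 × 0.84 = 0.2436
Marginal likelihood of the evidence = 0.647.
P(batch 4 | evidence) = 0.2436 / 0.647 ≈ 0.377.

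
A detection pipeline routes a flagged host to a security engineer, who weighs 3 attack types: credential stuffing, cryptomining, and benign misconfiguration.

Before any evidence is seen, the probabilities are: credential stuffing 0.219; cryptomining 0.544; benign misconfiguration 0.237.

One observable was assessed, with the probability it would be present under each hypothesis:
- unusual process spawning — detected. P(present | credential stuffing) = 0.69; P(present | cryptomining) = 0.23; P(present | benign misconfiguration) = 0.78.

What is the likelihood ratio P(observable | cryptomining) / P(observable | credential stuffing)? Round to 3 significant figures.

The Bayes factor is the ratio of the two likelihoods.
  cryptomining: 0.23
  credential stuffing: 0.69
Bayes factor = 0.23 / 0.69 ≈ 0.333

0.333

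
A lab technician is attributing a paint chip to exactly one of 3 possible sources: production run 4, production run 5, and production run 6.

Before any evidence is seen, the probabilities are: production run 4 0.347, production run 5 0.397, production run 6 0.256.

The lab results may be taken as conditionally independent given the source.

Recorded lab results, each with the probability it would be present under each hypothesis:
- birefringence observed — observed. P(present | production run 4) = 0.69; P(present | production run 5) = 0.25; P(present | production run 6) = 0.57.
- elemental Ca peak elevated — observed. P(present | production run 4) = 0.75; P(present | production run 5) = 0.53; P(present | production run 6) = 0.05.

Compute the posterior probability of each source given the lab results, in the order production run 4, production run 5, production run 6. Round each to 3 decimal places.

0.750, 0.220, 0.030

Multiply each prior by the joint likelihood of the lab result pattern:
  production run 4: 0.347 × 0.69 × 0.75 = 0.17957
  production run 5: 0.397 × 0.25 × 0.53 = 0.052603
  production run 6: 0.256 × 0.57 × 0.05 = 0.007296
The unnormalized weights sum to 0.23947.
P(production run 4 | evidence) = 0.17957 / 0.23947 ≈ 0.750
P(production run 5 | evidence) = 0.052603 / 0.23947 ≈ 0.220
P(production run 6 | evidence) = 0.007296 / 0.23947 ≈ 0.030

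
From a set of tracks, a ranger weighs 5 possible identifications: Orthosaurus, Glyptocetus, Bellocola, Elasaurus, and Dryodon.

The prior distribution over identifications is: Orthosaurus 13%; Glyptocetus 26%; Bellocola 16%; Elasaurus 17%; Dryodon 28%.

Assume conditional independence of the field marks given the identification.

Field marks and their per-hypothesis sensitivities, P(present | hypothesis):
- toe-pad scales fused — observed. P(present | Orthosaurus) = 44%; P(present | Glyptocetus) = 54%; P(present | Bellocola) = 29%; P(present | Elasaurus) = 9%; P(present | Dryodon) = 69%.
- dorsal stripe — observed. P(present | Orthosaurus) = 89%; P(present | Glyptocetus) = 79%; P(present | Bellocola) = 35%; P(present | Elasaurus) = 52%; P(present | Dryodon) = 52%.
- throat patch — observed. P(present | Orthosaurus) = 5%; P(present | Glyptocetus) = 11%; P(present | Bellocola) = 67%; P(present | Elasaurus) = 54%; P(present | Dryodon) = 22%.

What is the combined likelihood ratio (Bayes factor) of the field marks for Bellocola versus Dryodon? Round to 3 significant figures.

Take the product of per-field mark likelihoods under each hypothesis, then divide.
  Bellocola: 0.29 × 0.35 × 0.67 = 0.068005
  Dryodon: 0.69 × 0.52 × 0.22 = 0.078936
Bayes factor = 0.068005 / 0.078936 ≈ 0.862

0.862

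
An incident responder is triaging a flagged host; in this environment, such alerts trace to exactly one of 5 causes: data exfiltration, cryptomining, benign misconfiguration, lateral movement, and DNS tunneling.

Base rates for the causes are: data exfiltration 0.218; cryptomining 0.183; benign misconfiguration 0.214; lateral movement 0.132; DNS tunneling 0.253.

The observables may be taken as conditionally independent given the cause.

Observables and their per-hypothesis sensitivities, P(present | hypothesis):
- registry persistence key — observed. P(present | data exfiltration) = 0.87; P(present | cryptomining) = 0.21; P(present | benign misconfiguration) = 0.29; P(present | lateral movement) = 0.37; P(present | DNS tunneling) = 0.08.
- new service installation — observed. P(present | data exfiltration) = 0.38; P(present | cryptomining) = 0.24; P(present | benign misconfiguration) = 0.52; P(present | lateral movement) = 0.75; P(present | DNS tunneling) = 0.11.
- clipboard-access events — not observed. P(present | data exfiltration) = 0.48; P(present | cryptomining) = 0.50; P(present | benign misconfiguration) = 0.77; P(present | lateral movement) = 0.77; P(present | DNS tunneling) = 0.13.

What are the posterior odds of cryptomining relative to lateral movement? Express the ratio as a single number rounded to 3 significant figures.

Posterior odds equal prior odds times the likelihood ratio; only the two competing hypotheses matter (using 1 − P(present | H) for each absent observable).
  cryptomining: 0.183 × 0.21 × 0.24 × (1 − 0.50) = 0.0046116
  lateral movement: 0.132 × 0.37 × 0.75 × (1 − 0.77) = 0.0084249
Odds(cryptomining : lateral movement) = 0.0046116 / 0.0084249 ≈ 0.547.

0.547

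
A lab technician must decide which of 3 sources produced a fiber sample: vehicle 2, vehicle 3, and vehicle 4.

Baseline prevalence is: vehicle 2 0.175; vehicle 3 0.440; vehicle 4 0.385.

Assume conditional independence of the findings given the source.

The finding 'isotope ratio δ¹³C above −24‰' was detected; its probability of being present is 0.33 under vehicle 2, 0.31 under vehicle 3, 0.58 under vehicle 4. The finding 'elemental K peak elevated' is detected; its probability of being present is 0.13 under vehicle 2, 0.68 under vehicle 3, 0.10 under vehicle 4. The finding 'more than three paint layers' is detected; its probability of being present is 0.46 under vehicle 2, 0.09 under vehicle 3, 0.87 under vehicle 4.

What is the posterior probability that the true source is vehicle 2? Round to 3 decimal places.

For each hypothesis, the unnormalized posterior weight is prior × product of the finding likelihoods:
  vehicle 2: 0.175 × 0.33 × 0.13 × 0.46 = 0.0034534
  vehicle 3: 0.440 × 0.31 × 0.68 × 0.09 = 0.0083477
  vehicle 4: 0.385 × 0.58 × 0.10 × 0.87 = 0.019427
Marginal likelihood of the evidence = 0.031228.
P(vehicle 2 | evidence) = 0.0034534 / 0.031228 ≈ 0.111.

0.111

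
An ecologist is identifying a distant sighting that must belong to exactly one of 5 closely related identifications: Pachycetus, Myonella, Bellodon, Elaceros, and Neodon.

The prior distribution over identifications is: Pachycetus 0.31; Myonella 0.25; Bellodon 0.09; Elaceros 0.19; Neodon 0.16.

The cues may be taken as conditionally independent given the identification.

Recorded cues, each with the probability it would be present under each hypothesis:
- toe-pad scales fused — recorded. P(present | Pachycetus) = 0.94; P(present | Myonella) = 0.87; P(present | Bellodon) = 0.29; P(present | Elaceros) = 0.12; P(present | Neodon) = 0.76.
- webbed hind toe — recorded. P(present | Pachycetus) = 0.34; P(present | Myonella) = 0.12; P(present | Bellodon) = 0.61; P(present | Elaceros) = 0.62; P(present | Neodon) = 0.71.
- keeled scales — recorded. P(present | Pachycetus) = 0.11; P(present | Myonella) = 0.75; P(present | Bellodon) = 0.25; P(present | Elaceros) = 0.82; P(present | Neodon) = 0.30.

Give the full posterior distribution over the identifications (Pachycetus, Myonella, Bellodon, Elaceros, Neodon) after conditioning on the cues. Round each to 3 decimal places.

For each hypothesis, the unnormalized posterior weight is prior × product of the cue likelihoods:
  Pachycetus: 0.31 × 0.94 × 0.34 × 0.11 = 0.010898
  Myonella: 0.25 × 0.87 × 0.12 × 0.75 = 0.019575
  Bellodon: 0.09 × 0.29 × 0.61 × 0.25 = 0.0039802
  Elaceros: 0.19 × 0.12 × 0.62 × 0.82 = 0.011592
  Neodon: 0.16 × 0.76 × 0.71 × 0.30 = 0.025901
Marginal likelihood of the evidence = 0.071946.
P(Pachycetus | evidence) = 0.010898 / 0.071946 ≈ 0.151
P(Myonella | evidence) = 0.019575 / 0.071946 ≈ 0.272
P(Bellodon | evidence) = 0.0039802 / 0.071946 ≈ 0.055
P(Elaceros | evidence) = 0.011592 / 0.071946 ≈ 0.161
P(Neodon | evidence) = 0.025901 / 0.071946 ≈ 0.360

0.151, 0.272, 0.055, 0.161, 0.360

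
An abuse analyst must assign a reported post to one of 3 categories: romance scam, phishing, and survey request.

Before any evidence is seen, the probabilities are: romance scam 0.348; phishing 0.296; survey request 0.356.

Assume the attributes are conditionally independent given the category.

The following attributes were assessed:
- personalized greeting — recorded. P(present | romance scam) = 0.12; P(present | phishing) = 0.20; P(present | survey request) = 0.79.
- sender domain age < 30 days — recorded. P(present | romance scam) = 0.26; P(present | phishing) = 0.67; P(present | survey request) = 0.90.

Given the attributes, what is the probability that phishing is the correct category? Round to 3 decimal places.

0.131

By Bayes' rule with conditional independence, the unnormalized weight for each hypothesis is prior × ∏ likelihoods:
  romance scam: 0.348 × 0.12 × 0.26 = 0.010858
  phishing: 0.296 × 0.20 × 0.67 = 0.039664
  survey request: 0.356 × 0.79 × 0.90 = 0.25312
Marginal likelihood of the evidence = 0.30364.
P(phishing | evidence) = 0.039664 / 0.30364 ≈ 0.131.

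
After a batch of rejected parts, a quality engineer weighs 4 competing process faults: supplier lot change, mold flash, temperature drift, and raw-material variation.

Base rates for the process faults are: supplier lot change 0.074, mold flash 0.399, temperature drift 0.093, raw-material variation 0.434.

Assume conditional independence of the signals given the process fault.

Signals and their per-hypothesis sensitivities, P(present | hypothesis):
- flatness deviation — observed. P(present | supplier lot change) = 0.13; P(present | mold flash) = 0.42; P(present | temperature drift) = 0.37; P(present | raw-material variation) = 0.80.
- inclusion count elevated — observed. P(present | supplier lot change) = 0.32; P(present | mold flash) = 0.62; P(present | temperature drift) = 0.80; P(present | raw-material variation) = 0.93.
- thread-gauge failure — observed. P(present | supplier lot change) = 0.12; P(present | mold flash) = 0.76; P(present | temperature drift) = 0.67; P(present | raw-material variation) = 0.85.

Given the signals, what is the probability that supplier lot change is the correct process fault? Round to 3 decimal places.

0.001

For each hypothesis, the unnormalized posterior weight is prior × product of the signal likelihoods:
  supplier lot change: 0.074 × 0.13 × 0.32 × 0.12 = 0.00036941
  mold flash: 0.399 × 0.42 × 0.62 × 0.76 = 0.078964
  temperature drift: 0.093 × 0.37 × 0.80 × 0.67 = 0.018444
  raw-material variation: 0.434 × 0.80 × 0.93 × 0.85 = 0.27446
Normalizing constant Z = 0.00036941 + 0.078964 + 0.018444 + 0.27446 = 0.37224.
P(supplier lot change | evidence) = 0.00036941 / 0.37224 ≈ 0.001.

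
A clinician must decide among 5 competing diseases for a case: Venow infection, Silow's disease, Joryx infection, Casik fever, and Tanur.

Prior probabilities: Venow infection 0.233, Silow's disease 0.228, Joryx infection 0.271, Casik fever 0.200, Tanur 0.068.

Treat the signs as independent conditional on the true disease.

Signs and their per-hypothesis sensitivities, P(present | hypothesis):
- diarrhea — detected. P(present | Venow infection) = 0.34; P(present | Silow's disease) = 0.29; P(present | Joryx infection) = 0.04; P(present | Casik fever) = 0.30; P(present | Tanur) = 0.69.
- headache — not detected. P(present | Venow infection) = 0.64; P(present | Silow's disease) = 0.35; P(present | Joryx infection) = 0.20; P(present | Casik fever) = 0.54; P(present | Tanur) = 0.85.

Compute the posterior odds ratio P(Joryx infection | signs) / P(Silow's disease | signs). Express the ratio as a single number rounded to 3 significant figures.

Unnormalized posterior weight (prior times the sign likelihoods) for each of the two hypotheses (using 1 − P(present | H) for each absent sign):
  Joryx infection: 0.271 × 0.04 × (1 − 0.20) = 0.008672
  Silow's disease: 0.228 × 0.29 × (1 − 0.35) = 0.042978
Posterior odds = 0.008672 / 0.042978 ≈ 0.202.

0.202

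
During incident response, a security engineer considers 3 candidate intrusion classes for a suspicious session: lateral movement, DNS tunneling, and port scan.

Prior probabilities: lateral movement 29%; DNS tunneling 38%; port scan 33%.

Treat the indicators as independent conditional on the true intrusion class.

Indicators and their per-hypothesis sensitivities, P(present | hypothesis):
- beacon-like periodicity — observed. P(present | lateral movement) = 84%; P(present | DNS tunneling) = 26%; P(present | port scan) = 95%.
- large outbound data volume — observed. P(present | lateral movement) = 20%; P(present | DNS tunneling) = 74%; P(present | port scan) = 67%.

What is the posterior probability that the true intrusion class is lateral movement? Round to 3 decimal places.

0.147

Multiply each prior by the joint likelihood of the indicator pattern:
  lateral movement: 0.29 × 0.84 × 0.20 = 0.04872
  DNS tunneling: 0.38 × 0.26 × 0.74 = 0.073112
  port scan: 0.33 × 0.95 × 0.67 = 0.21005
Marginal likelihood of the evidence = 0.33188.
P(lateral movement | evidence) = 0.04872 / 0.33188 ≈ 0.147.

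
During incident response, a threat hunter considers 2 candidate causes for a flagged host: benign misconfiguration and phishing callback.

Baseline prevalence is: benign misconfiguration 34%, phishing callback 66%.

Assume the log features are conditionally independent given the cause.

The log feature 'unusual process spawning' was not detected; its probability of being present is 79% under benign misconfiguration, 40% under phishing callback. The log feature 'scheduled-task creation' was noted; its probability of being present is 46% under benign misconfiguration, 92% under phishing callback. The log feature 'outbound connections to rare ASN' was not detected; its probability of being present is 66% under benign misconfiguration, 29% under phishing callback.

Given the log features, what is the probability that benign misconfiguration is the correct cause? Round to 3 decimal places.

By Bayes' rule with conditional independence, the unnormalized weight for each hypothesis is prior × ∏ likelihoods (using 1 − P(present | H) for each absent log feature):
  benign misconfiguration: 0.34 × (1 − 0.79) × 0.46 × (1 − 0.66) = 0.011167
  phishing callback: 0.66 × (1 − 0.40) × 0.92 × (1 − 0.29) = 0.25867
Normalizing constant Z = 0.011167 + 0.25867 = 0.26983.
P(benign misconfiguration | evidence) = 0.011167 / 0.26983 ≈ 0.041.

0.041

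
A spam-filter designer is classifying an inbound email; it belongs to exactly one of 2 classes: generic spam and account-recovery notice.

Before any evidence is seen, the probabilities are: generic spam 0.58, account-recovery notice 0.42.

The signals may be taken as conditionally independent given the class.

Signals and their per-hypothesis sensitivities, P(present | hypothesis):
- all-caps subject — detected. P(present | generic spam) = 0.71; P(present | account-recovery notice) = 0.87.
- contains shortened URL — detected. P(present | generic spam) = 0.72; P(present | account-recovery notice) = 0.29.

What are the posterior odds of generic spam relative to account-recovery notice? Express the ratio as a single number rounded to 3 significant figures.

Posterior odds equal prior odds times the likelihood ratio; only the two competing hypotheses matter.
  generic spam: 0.58 × 0.71 × 0.72 = 0.2965
  account-recovery notice: 0.42 × 0.87 × 0.29 = 0.10597
Odds(generic spam : account-recovery notice) = 0.2965 / 0.10597 ≈ 2.80.

2.80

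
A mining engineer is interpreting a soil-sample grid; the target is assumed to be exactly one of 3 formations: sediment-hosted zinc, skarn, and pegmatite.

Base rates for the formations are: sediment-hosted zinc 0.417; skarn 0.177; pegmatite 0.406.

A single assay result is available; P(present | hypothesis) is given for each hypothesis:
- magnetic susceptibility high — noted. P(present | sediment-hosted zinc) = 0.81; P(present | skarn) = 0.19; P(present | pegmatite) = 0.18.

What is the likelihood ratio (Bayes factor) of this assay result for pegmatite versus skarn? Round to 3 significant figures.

Likelihood of this assay result under each hypothesis:
  pegmatite: 0.18
  skarn: 0.19
Bayes factor = 0.18 / 0.19 ≈ 0.947

0.947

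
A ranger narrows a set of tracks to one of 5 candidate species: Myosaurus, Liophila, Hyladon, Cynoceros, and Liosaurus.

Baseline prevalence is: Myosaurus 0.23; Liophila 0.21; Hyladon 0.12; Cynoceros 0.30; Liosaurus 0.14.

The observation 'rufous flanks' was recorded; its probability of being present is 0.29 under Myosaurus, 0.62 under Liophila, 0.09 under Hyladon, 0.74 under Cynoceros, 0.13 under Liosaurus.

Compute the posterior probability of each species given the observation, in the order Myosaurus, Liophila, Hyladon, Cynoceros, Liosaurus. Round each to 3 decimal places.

0.149, 0.291, 0.024, 0.496, 0.041

By Bayes' rule, the unnormalized weight for each hypothesis is prior × likelihood:
  Myosaurus: 0.23 × 0.29 = 0.0667
  Liophila: 0.21 × 0.62 = 0.1302
  Hyladon: 0.12 × 0.09 = 0.0108
  Cynoceros: 0.30 × 0.74 = 0.222
  Liosaurus: 0.14 × 0.13 = 0.0182
The unnormalized weights sum to 0.4479.
P(Myosaurus | evidence) = 0.0667 / 0.4479 ≈ 0.149
P(Liophila | evidence) = 0.1302 / 0.4479 ≈ 0.291
P(Hyladon | evidence) = 0.0108 / 0.4479 ≈ 0.024
P(Cynoceros | evidence) = 0.222 / 0.4479 ≈ 0.496
P(Liosaurus | evidence) = 0.0182 / 0.4479 ≈ 0.041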